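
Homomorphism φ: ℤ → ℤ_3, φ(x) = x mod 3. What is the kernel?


Kernel = preimage of identity
ker(φ) = {x ∈ ℤ : x ≡ 0 (mod 3)} = 3ℤ = {0, ±3, ±6, ...}

ker(φ) = 3ℤ


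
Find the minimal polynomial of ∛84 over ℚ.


∛84 satisfies x³ - 84 = 0, irreducible over ℚ (no rational root; 84 is not a perfect cube)

Minimal polynomial: x³ - 84


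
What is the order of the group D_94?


|D_n| = 2n (n rotations and n reflections)
|D_94| = 2×94 = 188

|D_94| = 188


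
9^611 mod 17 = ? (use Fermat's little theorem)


Fermat's little theorem: if p is prime and gcd(a,p)=1, then a^(p-1) ≡ 1 (mod p)
p = 17 is prime, gcd(9,17) = 1
Reduce exponent: 611 mod 16 = 3
So 9^611 ≡ 9^3 (mod 17)
9^3 mod 17 = 15

9^611 ≡ 15 (mod 17)


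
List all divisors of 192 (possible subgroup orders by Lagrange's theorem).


Lagrange's theorem: |H| divides |G|
|G| = 192
Divisors of 192: 1, 2, 3, 4, 6, 8, 12, 16, 24, 32, 48, 64, 96, 192

Possible subgroup orders: {1, 2, 3, 4, 6, 8, 12, 16, 24, 32, 48, 64, 96, 192}


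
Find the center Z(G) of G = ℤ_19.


Z(G) = {g ∈ G | gx = xg for all x ∈ G}
ℤ_19 is abelian, so Z(G) = G

Z(ℤ_19) = ℤ_19


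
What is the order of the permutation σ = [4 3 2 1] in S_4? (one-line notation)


Cycle decomposition: (1 4) (2 3)
Cycle lengths: 2, 2
Order = lcm(2, 2) = 2

ord(σ) = 2


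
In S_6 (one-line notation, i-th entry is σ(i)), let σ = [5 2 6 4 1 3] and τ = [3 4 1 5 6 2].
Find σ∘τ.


σ∘τ: apply τ first, then σ
1 →τ 3 →σ 6
2 →τ 4 →σ 4
3 →τ 1 →σ 5
4 →τ 5 →σ 1
5 →τ 6 →σ 3
6 →τ 2 →σ 2

σ∘τ = [6 4 5 1 3 2]


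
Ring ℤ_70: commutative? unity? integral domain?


ℤ_70 is a commutative ring with unity 1; 70 = 2×35 is composite, so 2·35 ≡ 0 gives zero divisors (not an integral domain)
Commutative: Yes
Integral domain: No
Has unity: Yes

ℤ_70: Commutative=Yes, Unity=Yes


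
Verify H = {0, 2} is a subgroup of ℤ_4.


Subgroup test for H = {0, 2} in (ℤ_4, +):
(1) 0 ∈ H? Yes
(2) Closure: for all a,b ∈ H, (a+b) mod 4 ∈ H? Yes
(3) Inverses: for all a ∈ H, -a mod 4 ∈ H? Yes

Yes, H is a subgroup of ℤ_4


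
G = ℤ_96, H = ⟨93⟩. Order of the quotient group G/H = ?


|⟨93⟩| = n / gcd(93, 96) = 96 / 3 = 32
H is normal (ℤ_96 is abelian).
|G/H| = |G| / |H| = 96 / 32 = 3

|G/H| = 3


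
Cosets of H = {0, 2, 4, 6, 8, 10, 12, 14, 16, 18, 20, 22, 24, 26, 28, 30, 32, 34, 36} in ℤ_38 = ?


H = {0, 2, 4, 6, 8, 10, 12, 14, 16, 18, 20, 22, 24, 26, 28, 30, 32, 34, 36}, |H| = 19
Number of cosets = |G|/|H| = 38/19 = 2
0 + H = {0, 2, 4, 6, 8, 10, 12, 14, 16, 18, 20, 22, 24, 26, 28, 30, 32, 34, 36}
1 + H = {1, 3, 5, 7, 9, 11, 13, 15, 17, 19, 21, 23, 25, 27, 29, 31, 33, 35, 37}

Cosets: 0+H={0,2,4,6,8,10,12,14,16,18,20,22,24,26,28,30,32,34,36}; 1+H={1,3,5,7,9,11,13,15,17,19,21,23,25,27,29,31,33,35,37}


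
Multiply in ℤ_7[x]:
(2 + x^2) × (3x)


Expand and collect like terms; reduce coefficients mod 7:
x^0: 2·0 = 0 ≡ 0 (mod 7)
x^1: 2·3 + 0·0 = 6 ≡ 6 (mod 7)
x^2: 0·3 + 1·0 = 0 ≡ 0 (mod 7)
x^3: 1·3 = 3 ≡ 3 (mod 7)
Result: 6x + 3x^3

f · g = 6x + 3x^3


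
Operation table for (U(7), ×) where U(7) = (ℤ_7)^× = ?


Elements: {1, 2, 3, 4, 5, 6}
Operation: multiplication mod 7
Entry (a, b) = (a × b) mod 7

Cayley table:
  | 1 | 2 | 3 | 4 | 5 | 6
1 | 1 | 2 | 3 | 4 | 5 | 6
2 | 2 | 4 | 6 | 1 | 3 | 5
3 | 3 | 6 | 2 | 5 | 1 | 4
4 | 4 | 1 | 5 | 2 | 6 | 3
5 | 5 | 3 | 1 | 6 | 4 | 2
6 | 6 | 5 | 4 | 3 | 2 | 1


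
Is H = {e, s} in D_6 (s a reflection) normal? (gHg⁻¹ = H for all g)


H = {e, s} in D_6 (s a reflection)
r·s·r⁻¹ = sr⁻² ≠ s for n ≥ 3, so {e, s} is not closed under conjugation

No, not a normal subgroup


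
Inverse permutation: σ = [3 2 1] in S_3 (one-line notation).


To find σ⁻¹, swap domain and range:
σ(1) = 3 → σ⁻¹(3) = 1
σ(2) = 2 → σ⁻¹(2) = 2
σ(3) = 1 → σ⁻¹(1) = 3

σ⁻¹ = [3 2 1]


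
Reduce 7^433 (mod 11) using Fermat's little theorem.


Fermat's little theorem: if p is prime and gcd(a,p)=1, then a^(p-1) ≡ 1 (mod p)
p = 11 is prime, gcd(7,11) = 1
Reduce exponent: 433 mod 10 = 3
So 7^433 ≡ 7^3 (mod 11)
7^3 mod 11 = 2

7^433 ≡ 2 (mod 11)


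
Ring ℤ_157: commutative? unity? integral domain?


ℤ_157 is a commutative ring with unity 1; 157 is prime, so ℤ_157 is a field (hence an integral domain)
Commutative: Yes
Integral domain: Yes
Has unity: Yes

ℤ_157: Commutative=Yes, Unity=Yes


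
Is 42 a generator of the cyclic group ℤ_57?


g generates ℤ_n iff gcd(g, n) = 1
gcd(42, 57) = 3
Since gcd = 3 ≠ 1, ⟨42⟩ has order 19 < 57, so 42 is not a generator.

No, 42 does not generate ℤ_57


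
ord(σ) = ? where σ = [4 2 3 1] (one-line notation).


Cycle decomposition: (1 4)
Cycle lengths: 2
Order = lcm(2) = 2

ord(σ) = 2


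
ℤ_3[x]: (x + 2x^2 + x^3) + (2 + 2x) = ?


Add coefficients mod 3:
x^0: 0 + 2 = 2 (mod 3)
x^1: 1 + 2 = 0 (mod 3)
x^2: 2 + 0 = 2 (mod 3)
x^3: 1 + 0 = 1 (mod 3)
Result: 2 + 2x^2 + x^3

f + g = 2 + 2x^2 + x^3


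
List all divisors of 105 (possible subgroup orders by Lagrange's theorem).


Lagrange's theorem: |H| divides |G|
|G| = 105
Divisors of 105: 1, 3, 5, 7, 15, 21, 35, 105

Possible subgroup orders: {1, 3, 5, 7, 15, 21, 35, 105}


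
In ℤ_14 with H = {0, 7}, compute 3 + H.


3 + H = {3 + h (mod 14) : h ∈ H}
3+0=3, 3+7=10

3 + H = {3, 10}


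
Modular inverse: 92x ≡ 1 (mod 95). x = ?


Use the extended Euclidean algorithm to write 1 = 92·s + 95·t; then s mod 95 is the inverse.
Euclidean algorithm:
  92 = 0·95 + 92
  95 = 1·92 + 3
  92 = 30·3 + 2
  3 = 1·2 + 1
  2 = 2·1 + 0
gcd(92,95) = 1
Back-substitution gives: 92·(-32) + 95·(31) = 1
So 92⁻¹ ≡ -32 ≡ 63 (mod 95)
Check: 92 × 63 = 5796 ≡ 1 (mod 95) ✓

92⁻¹ ≡ 63 (mod 95)


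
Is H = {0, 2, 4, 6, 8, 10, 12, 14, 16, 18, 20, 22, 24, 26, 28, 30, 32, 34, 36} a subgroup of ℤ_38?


Subgroup test for H = {0, 2, 4, 6, 8, 10, 12, 14, 16, 18, 20, 22, 24, 26, 28, 30, 32, 34, 36} in (ℤ_38, +):
(1) 0 ∈ H? Yes
(2) Closure: for all a,b ∈ H, (a+b) mod 38 ∈ H? Yes
(3) Inverses: for all a ∈ H, -a mod 38 ∈ H? Yes

Yes, H is a subgroup of ℤ_38


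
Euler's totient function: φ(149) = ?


Factor n: 149 = 149
φ(n) = n · ∏(1 - 1/p) over distinct primes p | n
φ(149) = 149 · (1 - 1/149) = 148

φ(149) = 148


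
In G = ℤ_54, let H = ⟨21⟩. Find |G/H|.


|⟨21⟩| = n / gcd(21, 54) = 54 / 3 = 18
H is normal (ℤ_54 is abelian).
|G/H| = |G| / |H| = 54 / 18 = 3

|G/H| = 3


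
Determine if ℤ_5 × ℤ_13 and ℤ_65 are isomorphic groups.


Comparing ℤ_5 × ℤ_13 and ℤ_65:
gcd(5,13) = 1, so ℤ_5 × ℤ_13 ≅ ℤ_65 (CRT)

Yes, ℤ_5 × ℤ_13 ≅ ℤ_65


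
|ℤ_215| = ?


ℤ_n has n elements.

|ℤ_215| = 215


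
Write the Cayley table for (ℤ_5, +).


Elements: {0, 1, 2, 3, 4}
Operation: addition mod 5
Entry (a, b) = (a + b) mod 5

Cayley table:
  | 0 | 1 | 2 | 3 | 4
0 | 0 | 1 | 2 | 3 | 4
1 | 1 | 2 | 3 | 4 | 0
2 | 2 | 3 | 4 | 0 | 1
3 | 3 | 4 | 0 | 1 | 2
4 | 4 | 0 | 1 | 2 | 3


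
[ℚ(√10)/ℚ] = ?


√10 has minimal polynomial x² - 10 (irreducible over ℚ since 10 is squarefree)

[ℚ(√10)/ℚ] = 2


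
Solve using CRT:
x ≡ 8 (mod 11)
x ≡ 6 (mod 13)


m₁ = 11, m₂ = 13, gcd = 1, so CRT applies. M = m₁·m₂ = 143
Let M₁ = M/m₁ = 13, M₂ = M/m₂ = 11
Find y₁ ≡ M₁⁻¹ (mod m₁): 13⁻¹ ≡ 6 (mod 11)
Find y₂ ≡ M₂⁻¹ (mod m₂): 11⁻¹ ≡ 6 (mod 13)
x = a₁·M₁·y₁ + a₂·M₂·y₂ = 8·13·6 + 6·11·6 = 1020
Reduce mod 143: x ≡ 19
Check: 19 mod 11 = 8 ✓, 19 mod 13 = 6 ✓

x ≡ 19 (mod 143)


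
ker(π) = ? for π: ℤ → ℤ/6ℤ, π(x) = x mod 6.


Kernel = preimage of identity
ker(π) = multiples of 6 = 6ℤ

ker(π) = 6ℤ


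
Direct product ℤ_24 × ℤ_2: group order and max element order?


|ℤ_24 × ℤ_2| = 24 × 2 = 48
Max element order = lcm(24,2) = 24
Cyclic? No (gcd=2)

|ℤ_24×ℤ_2| = 48, max element order = 24


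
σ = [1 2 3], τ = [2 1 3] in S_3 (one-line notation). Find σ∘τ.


σ∘τ: apply τ first, then σ
1 →τ 2 →σ 2
2 →τ 1 →σ 1
3 →τ 3 →σ 3

σ∘τ = [2 1 3]


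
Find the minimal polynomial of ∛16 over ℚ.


∛16 satisfies x³ - 16 = 0, irreducible over ℚ (no rational root; 16 is not a perfect cube)

Minimal polynomial: x³ - 16


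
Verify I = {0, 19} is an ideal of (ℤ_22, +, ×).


Check ideal conditions for I = {0, 19} in ℤ_22:
(1) I is an additive subgroup? No
(2) For r ∈ ℤ_22 and a ∈ I: r·a ∈ I? No  [counterexample: r=2, a=19, r·a mod 22 = 16 ∉ I]

No, I is not an ideal of ℤ_22


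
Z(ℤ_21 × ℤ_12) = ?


Z(G) = {g ∈ G | gx = xg for all x ∈ G}
Direct product of abelian groups is abelian, so Z(G) = G

Z(ℤ_21 × ℤ_12) = ℤ_21 × ℤ_12


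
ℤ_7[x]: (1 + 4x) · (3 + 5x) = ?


Expand and collect like terms; reduce coefficients mod 7:
x^0: 1·3 = 3 ≡ 3 (mod 7)
x^1: 1·5 + 4·3 = 17 ≡ 3 (mod 7)
x^2: 4·5 = 20 ≡ 6 (mod 7)
Result: 3 + 3x + 6x^2

f · g = 3 + 3x + 6x^2


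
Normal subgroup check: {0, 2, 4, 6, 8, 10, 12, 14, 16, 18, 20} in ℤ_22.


H = {0, 2, 4, 6, 8, 10, 12, 14, 16, 18, 20} in ℤ_22
ℤ_22 is abelian; every subgroup of an abelian group is normal

Yes, normal subgroup


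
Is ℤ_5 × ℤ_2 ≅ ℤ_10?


Comparing ℤ_5 × ℤ_2 and ℤ_10:
gcd(5,2) = 1, so ℤ_5 × ℤ_2 ≅ ℤ_10 (CRT)

Yes, ℤ_5 × ℤ_2 ≅ ℤ_10


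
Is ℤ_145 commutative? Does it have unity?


ℤ_145 is a commutative ring with unity 1; 145 = 5×29 is composite, so 5·29 ≡ 0 gives zero divisors (not an integral domain)
Commutative: Yes
Integral domain: No
Has unity: Yes

ℤ_145: Commutative=Yes, Unity=Yes


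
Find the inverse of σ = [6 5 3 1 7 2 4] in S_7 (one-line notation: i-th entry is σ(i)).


To find σ⁻¹, swap domain and range:
σ(1) = 6 → σ⁻¹(6) = 1
σ(2) = 5 → σ⁻¹(5) = 2
σ(3) = 3 → σ⁻¹(3) = 3
σ(4) = 1 → σ⁻¹(1) = 4
σ(5) = 7 → σ⁻¹(7) = 5
σ(6) = 2 → σ⁻¹(2) = 6
σ(7) = 4 → σ⁻¹(4) = 7

σ⁻¹ = [4 6 3 7 2 1 5]


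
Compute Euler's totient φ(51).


Factor n: 51 = 3 × 17
φ(n) = n · ∏(1 - 1/p) over distinct primes p | n
φ(51) = 51 · (1 - 1/3) · (1 - 1/17) = 32

φ(51) = 32


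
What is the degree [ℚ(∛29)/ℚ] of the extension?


∛29 has minimal polynomial x³ - 29 (irreducible over ℚ since 29 is not a perfect cube)

[ℚ(∛29)/ℚ] = 3


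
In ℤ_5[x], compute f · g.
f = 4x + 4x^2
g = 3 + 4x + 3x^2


Expand and collect like terms; reduce coefficients mod 5:
x^0: 0·3 = 0 ≡ 0 (mod 5)
x^1: 0·4 + 4·3 = 12 ≡ 2 (mod 5)
x^2: 0·3 + 4·4 + 4·3 = 28 ≡ 3 (mod 5)
x^3: 4·3 + 4·4 = 28 ≡ 3 (mod 5)
x^4: 4·3 = 12 ≡ 2 (mod 5)
Result: 2x + 3x^2 + 3x^3 + 2x^4

f · g = 2x + 3x^2 + 3x^3 + 2x^4


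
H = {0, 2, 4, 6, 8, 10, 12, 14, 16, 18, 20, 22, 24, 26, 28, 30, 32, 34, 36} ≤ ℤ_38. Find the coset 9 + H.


9 + H = {9 + h (mod 38) : h ∈ H}
9+0=9, 9+2=11, 9+4=13, 9+6=15, 9+8=17, 9+10=19, 9+12=21, 9+14=23, 9+16=25, 9+18=27, 9+20=29, 9+22=31, 9+24=33, 9+26=35, 9+28=37, 9+30=1, 9+32=3, 9+34=5, 9+36=7
9 + H = {1, 3, 5, 7, 9, 11, 13, 15, 17, 19, 21, 23, 25, 27, 29, 31, 33, 35, 37} = 1 + H

9 + H = {1, 3, 5, 7, 9, 11, 13, 15, 17, 19, 21, 23, 25, 27, 29, 31, 33, 35, 37}


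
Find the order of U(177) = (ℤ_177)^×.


U(n) is the group of units mod n; |U(n)| = φ(n)
|U(177)| = φ(177) = 116

|U(177) = (ℤ_177)^×| = 116


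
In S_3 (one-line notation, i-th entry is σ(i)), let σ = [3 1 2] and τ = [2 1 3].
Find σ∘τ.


σ∘τ: apply τ first, then σ
1 →τ 2 →σ 1
2 →τ 1 →σ 3
3 →τ 3 →σ 2

σ∘τ = [1 3 2]


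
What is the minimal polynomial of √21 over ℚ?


√21 satisfies x² - 21 = 0, irreducible over ℚ since 21 is squarefree

Minimal polynomial: x² - 21


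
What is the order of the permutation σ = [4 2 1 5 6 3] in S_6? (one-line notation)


Cycle decomposition: (1 4 5 6 3)
Cycle lengths: 5
Order = lcm(5) = 5

ord(σ) = 5


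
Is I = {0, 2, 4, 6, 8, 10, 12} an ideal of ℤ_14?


Check ideal conditions for I = {0, 2, 4, 6, 8, 10, 12} in ℤ_14:
(1) I is an additive subgroup? Yes
(2) For r ∈ ℤ_14 and a ∈ I: r·a ∈ I? Yes

Yes, I is an ideal of ℤ_14


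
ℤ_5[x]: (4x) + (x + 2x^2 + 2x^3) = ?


Add coefficients mod 5:
x^0: 0 + 0 = 0 (mod 5)
x^1: 4 + 1 = 0 (mod 5)
x^2: 0 + 2 = 2 (mod 5)
x^3: 0 + 2 = 2 (mod 5)
Result: 2x^2 + 2x^3

f + g = 2x^2 + 2x^3


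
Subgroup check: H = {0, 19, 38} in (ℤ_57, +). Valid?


Subgroup test for H = {0, 19, 38} in (ℤ_57, +):
(1) 0 ∈ H? Yes
(2) Closure: for all a,b ∈ H, (a+b) mod 57 ∈ H? Yes
(3) Inverses: for all a ∈ H, -a mod 57 ∈ H? Yes

Yes, H is a subgroup of ℤ_57


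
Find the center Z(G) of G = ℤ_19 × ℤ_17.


Z(G) = {g ∈ G | gx = xg for all x ∈ G}
Direct product of abelian groups is abelian, so Z(G) = G

Z(ℤ_19 × ℤ_17) = ℤ_19 × ℤ_17


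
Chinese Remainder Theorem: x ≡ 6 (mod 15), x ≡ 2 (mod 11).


m₁ = 15, m₂ = 11, gcd = 1, so CRT applies. M = m₁·m₂ = 165
Let M₁ = M/m₁ = 11, M₂ = M/m₂ = 15
Find y₁ ≡ M₁⁻¹ (mod m₁): 11⁻¹ ≡ 11 (mod 15)
Find y₂ ≡ M₂⁻¹ (mod m₂): 15⁻¹ ≡ 3 (mod 11)
x = a₁·M₁·y₁ + a₂·M₂·y₂ = 6·11·11 + 2·15·3 = 816
Reduce mod 165: x ≡ 156
Check: 156 mod 15 = 6 ✓, 156 mod 11 = 2 ✓

x ≡ 156 (mod 165)


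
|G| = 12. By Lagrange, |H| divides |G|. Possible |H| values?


Lagrange's theorem: |H| divides |G|
|G| = 12
Divisors of 12: 1, 2, 3, 4, 6, 12

Possible subgroup orders: {1, 2, 3, 4, 6, 12}


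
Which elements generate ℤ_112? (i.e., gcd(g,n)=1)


g generates ℤ_n iff gcd(g,n) = 1
Prime factors of 112: 2, 7
Generators are g ∈ {1,...,111} not divisible by any of these primes.
Generators: {1, 3, 5, 9, 11, 13, 15, 17, 19, 23, 25, 27, 29, 31, 33, 37, 39, 41, 43, 45, 47, 51, 53, 55, 57, 59, 61, 65, 67, 69, 71, 73, 75, 79, 81, 83, 85, 87, 89, 93, 95, 97, 99, 101, 103, 107, 109, 111}
Number of generators = φ(112) = 48

Generators of ℤ_112 = {1, 3, 5, 9, 11, 13, 15, 17, 19, 23, 25, 27, 29, 31, 33, 37, 39, 41, 43, 45, 47, 51, 53, 55, 57, 59, 61, 65, 67, 69, 71, 73, 75, 79, 81, 83, 85, 87, 89, 93, 95, 97, 99, 101, 103, 107, 109, 111}


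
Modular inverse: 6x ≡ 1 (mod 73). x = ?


Use the extended Euclidean algorithm to write 1 = 6·s + 73·t; then s mod 73 is the inverse.
Euclidean algorithm:
  6 = 0·73 + 6
  73 = 12·6 + 1
  6 = 6·1 + 0
gcd(6,73) = 1
Back-substitution gives: 6·(-12) + 73·(1) = 1
So 6⁻¹ ≡ -12 ≡ 61 (mod 73)
Check: 6 × 61 = 366 ≡ 1 (mod 73) ✓

6⁻¹ ≡ 61 (mod 73)


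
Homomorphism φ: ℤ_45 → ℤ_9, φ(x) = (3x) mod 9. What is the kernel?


Kernel = preimage of identity
ker(φ) = {x ∈ ℤ_45 : 3x ≡ 0 (mod 9)}. Since 9 | 45, φ is well-defined. The kernel is the cyclic subgroup ⟨3⟩ of ℤ_45 (order 15), i.e. {0, 3, 6, 9, 12, 15, 18, 21, 24, 27, 30, 33, 36, 39, 42}

ker(φ) = {0, 3, 6, 9, 12, 15, 18, 21, 24, 27, 30, 33, 36, 39, 42}


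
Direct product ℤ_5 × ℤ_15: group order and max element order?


|ℤ_5 × ℤ_15| = 5 × 15 = 75
Max element order = lcm(5,15) = 15
Cyclic? No (gcd=5)

|ℤ_5×ℤ_15| = 75, max element order = 15


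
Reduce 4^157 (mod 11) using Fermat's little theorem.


Fermat's little theorem: if p is prime and gcd(a,p)=1, then a^(p-1) ≡ 1 (mod p)
p = 11 is prime, gcd(4,11) = 1
Reduce exponent: 157 mod 10 = 7
So 4^157 ≡ 4^7 (mod 11)
4^7 mod 11 = 5

4^157 ≡ 5 (mod 11)


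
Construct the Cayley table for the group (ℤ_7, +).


Elements: {0, 1, 2, 3, 4, 5, 6}
Operation: addition mod 7
Entry (a, b) = (a + b) mod 7

Cayley table:
  | 0 | 1 | 2 | 3 | 4 | 5 | 6
0 | 0 | 1 | 2 | 3 | 4 | 5 | 6
1 | 1 | 2 | 3 | 4 | 5 | 6 | 0
2 | 2 | 3 | 4 | 5 | 6 | 0 | 1
3 | 3 | 4 | 5 | 6 | 0 | 1 | 2
4 | 4 | 5 | 6 | 0 | 1 | 2 | 3
5 | 5 | 6 | 0 | 1 | 2 | 3 | 4
6 | 6 | 0 | 1 | 2 | 3 | 4 | 5


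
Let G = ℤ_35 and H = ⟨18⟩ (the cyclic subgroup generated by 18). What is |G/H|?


|⟨18⟩| = n / gcd(18, 35) = 35 / 1 = 35
H is normal (ℤ_35 is abelian).
|G/H| = |G| / |H| = 35 / 35 = 1

|G/H| = 1


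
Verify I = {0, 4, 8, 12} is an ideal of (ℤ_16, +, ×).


Check ideal conditions for I = {0, 4, 8, 12} in ℤ_16:
(1) I is an additive subgroup? Yes
(2) For r ∈ ℤ_16 and a ∈ I: r·a ∈ I? Yes

Yes, I is an ideal of ℤ_16


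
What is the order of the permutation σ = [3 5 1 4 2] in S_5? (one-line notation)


Cycle decomposition: (1 3) (2 5)
Cycle lengths: 2, 2
Order = lcm(2, 2) = 2

ord(σ) = 2


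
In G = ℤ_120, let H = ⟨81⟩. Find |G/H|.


|⟨81⟩| = n / gcd(81, 120) = 120 / 3 = 40
H is normal (ℤ_120 is abelian).
|G/H| = |G| / |H| = 120 / 40 = 3

|G/H| = 3


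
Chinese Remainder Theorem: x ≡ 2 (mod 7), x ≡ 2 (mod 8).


m₁ = 7, m₂ = 8, gcd = 1, so CRT applies. M = m₁·m₂ = 56
Let M₁ = M/m₁ = 8, M₂ = M/m₂ = 7
Find y₁ ≡ M₁⁻¹ (mod m₁): 8⁻¹ ≡ 1 (mod 7)
Find y₂ ≡ M₂⁻¹ (mod m₂): 7⁻¹ ≡ 7 (mod 8)
x = a₁·M₁·y₁ + a₂·M₂·y₂ = 2·8·1 + 2·7·7 = 114
Reduce mod 56: x ≡ 2
Check: 2 mod 7 = 2 ✓, 2 mod 8 = 2 ✓

x ≡ 2 (mod 56)


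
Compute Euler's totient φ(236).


Factor n: 236 = 2^2 × 59
φ(n) = n · ∏(1 - 1/p) over distinct primes p | n
φ(236) = 236 · (1 - 1/2) · (1 - 1/59) = 116

φ(236) = 116


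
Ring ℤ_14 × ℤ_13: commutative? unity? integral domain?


Direct product ring; commutative with unity (1,1); but (1,0)·(0,1) = (0,0) gives zero divisors, so not an integral domain
Commutative: Yes
Integral domain: No
Has unity: Yes

ℤ_14 × ℤ_13: Commutative=Yes, Unity=Yes


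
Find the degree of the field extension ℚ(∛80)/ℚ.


∛80 has minimal polynomial x³ - 80 (irreducible over ℚ since 80 is not a perfect cube)

[ℚ(∛80)/ℚ] = 3


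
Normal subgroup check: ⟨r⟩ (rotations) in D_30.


H = ⟨r⟩ (rotations) in D_30
The rotation subgroup ⟨r⟩ has index 2 in D_30, so it is normal

Yes, normal subgroup


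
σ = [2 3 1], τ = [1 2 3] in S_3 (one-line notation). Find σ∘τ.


σ∘τ: apply τ first, then σ
1 →τ 1 →σ 2
2 →τ 2 →σ 3
3 →τ 3 →σ 1

σ∘τ = [2 3 1]


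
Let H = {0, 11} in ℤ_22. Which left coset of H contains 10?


10 + H = {10 + h (mod 22) : h ∈ H}
10+0=10, 10+11=21

10 + H = {10, 21}


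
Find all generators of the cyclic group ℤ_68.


g generates ℤ_n iff gcd(g,n) = 1
Prime factors of 68: 2, 17
Generators are g ∈ {1,...,67} not divisible by any of these primes.
Generators: {1, 3, 5, 7, 9, 11, 13, 15, 19, 21, 23, 25, 27, 29, 31, 33, 35, 37, 39, 41, 43, 45, 47, 49, 53, 55, 57, 59, 61, 63, 65, 67}
Number of generators = φ(68) = 32

Generators of ℤ_68 = {1, 3, 5, 7, 9, 11, 13, 15, 19, 21, 23, 25, 27, 29, 31, 33, 35, 37, 39, 41, 43, 45, 47, 49, 53, 55, 57, 59, 61, 63, 65, 67}


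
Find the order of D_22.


|D_n| = 2n (n rotations and n reflections)
|D_22| = 2×22 = 44

|D_22| = 44


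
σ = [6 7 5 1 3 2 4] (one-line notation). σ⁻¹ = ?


To find σ⁻¹, swap domain and range:
σ(1) = 6 → σ⁻¹(6) = 1
σ(2) = 7 → σ⁻¹(7) = 2
σ(3) = 5 → σ⁻¹(5) = 3
σ(4) = 1 → σ⁻¹(1) = 4
σ(5) = 3 → σ⁻¹(3) = 5
σ(6) = 2 → σ⁻¹(2) = 6
σ(7) = 4 → σ⁻¹(4) = 7

σ⁻¹ = [4 6 5 7 3 1 2]


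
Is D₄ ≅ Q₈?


Comparing D₄ and Q₈:
D₄ has 5 elements of order 2; Q₈ has only 1

No, D₄ ≇ Q₈


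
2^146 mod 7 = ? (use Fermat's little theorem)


Fermat's little theorem: if p is prime and gcd(a,p)=1, then a^(p-1) ≡ 1 (mod p)
p = 7 is prime, gcd(2,7) = 1
Reduce exponent: 146 mod 6 = 2
So 2^146 ≡ 2^2 (mod 7)
2^2 mod 7 = 4

2^146 ≡ 4 (mod 7)


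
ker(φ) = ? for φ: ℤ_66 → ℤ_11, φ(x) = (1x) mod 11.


Kernel = preimage of identity
ker(φ) = {x ∈ ℤ_66 : 1x ≡ 0 (mod 11)}. Since 11 | 66, φ is well-defined. The kernel is the cyclic subgroup ⟨11⟩ of ℤ_66 (order 6), i.e. {0, 11, 22, 33, 44, 55}

ker(φ) = {0, 11, 22, 33, 44, 55}


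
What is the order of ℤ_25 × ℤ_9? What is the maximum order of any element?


|ℤ_25 × ℤ_9| = 25 × 9 = 225
Max element order = lcm(25,9) = 225
Cyclic? Yes (gcd=1)

|ℤ_25×ℤ_9| = 225, max element order = 225


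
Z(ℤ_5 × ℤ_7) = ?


Z(G) = {g ∈ G | gx = xg for all x ∈ G}
Direct product of abelian groups is abelian, so Z(G) = G

Z(ℤ_5 × ℤ_7) = ℤ_5 × ℤ_7


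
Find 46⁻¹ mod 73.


Use the extended Euclidean algorithm to write 1 = 46·s + 73·t; then s mod 73 is the inverse.
Euclidean algorithm:
  46 = 0·73 + 46
  73 = 1·46 + 27
  46 = 1·27 + 19
  27 = 1·19 + 8
  19 = 2·8 + 3
  8 = 2·3 + 2
  3 = 1·2 + 1
  2 = 2·1 + 0
gcd(46,73) = 1
Back-substitution gives: 46·(27) + 73·(-17) = 1
So 46⁻¹ ≡ 27 ≡ 27 (mod 73)
Check: 46 × 27 = 1242 ≡ 1 (mod 73) ✓

46⁻¹ ≡ 27 (mod 73)


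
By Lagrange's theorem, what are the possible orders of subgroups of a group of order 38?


Lagrange's theorem: |H| divides |G|
|G| = 38
Divisors of 38: 1, 2, 19, 38

Possible subgroup orders: {1, 2, 19, 38}


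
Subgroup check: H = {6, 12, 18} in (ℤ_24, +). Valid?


Subgroup test for H = {6, 12, 18} in (ℤ_24, +):
(1) 0 ∈ H? No
(2) Closure: for all a,b ∈ H, (a+b) mod 24 ∈ H? No  [counterexample: 6 + 18 = 0 ∉ H]
(3) Inverses: for all a ∈ H, -a mod 24 ∈ H? Yes

No, H is not a subgroup of ℤ_24


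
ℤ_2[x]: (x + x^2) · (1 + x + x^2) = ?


Expand and collect like terms; reduce coefficients mod 2:
x^0: 0·1 = 0 ≡ 0 (mod 2)
x^1: 0·1 + 1·1 = 1 ≡ 1 (mod 2)
x^2: 0·1 + 1·1 + 1·1 = 2 ≡ 0 (mod 2)
x^3: 1·1 + 1·1 = 2 ≡ 0 (mod 2)
x^4: 1·1 = 1 ≡ 1 (mod 2)
Result: x + x^4

f · g = x + x^4


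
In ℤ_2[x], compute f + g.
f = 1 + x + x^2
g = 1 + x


Add coefficients mod 2:
x^0: 1 + 1 = 0 (mod 2)
x^1: 1 + 1 = 0 (mod 2)
x^2: 1 + 0 = 1 (mod 2)
Result: x^2

f + g = x^2


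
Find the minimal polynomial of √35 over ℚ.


√35 satisfies x² - 35 = 0, irreducible over ℚ since 35 is squarefree

Minimal polynomial: x² - 35


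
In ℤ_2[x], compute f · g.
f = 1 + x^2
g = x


Expand and collect like terms; reduce coefficients mod 2:
x^0: 1·0 = 0 ≡ 0 (mod 2)
x^1: 1·1 + 0·0 = 1 ≡ 1 (mod 2)
x^2: 0·1 + 1·0 = 0 ≡ 0 (mod 2)
x^3: 1·1 = 1 ≡ 1 (mod 2)
Result: x + x^3

f · g = x + x^3


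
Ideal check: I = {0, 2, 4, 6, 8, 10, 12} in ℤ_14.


Check ideal conditions for I = {0, 2, 4, 6, 8, 10, 12} in ℤ_14:
(1) I is an additive subgroup? Yes
(2) For r ∈ ℤ_14 and a ∈ I: r·a ∈ I? Yes

Yes, I is an ideal of ℤ_14


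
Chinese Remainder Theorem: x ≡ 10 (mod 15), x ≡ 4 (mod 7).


m₁ = 15, m₂ = 7, gcd = 1, so CRT applies. M = m₁·m₂ = 105
Let M₁ = M/m₁ = 7, M₂ = M/m₂ = 15
Find y₁ ≡ M₁⁻¹ (mod m₁): 7⁻¹ ≡ 13 (mod 15)
Find y₂ ≡ M₂⁻¹ (mod m₂): 15⁻¹ ≡ 1 (mod 7)
x = a₁·M₁·y₁ + a₂·M₂·y₂ = 10·7·13 + 4·15·1 = 970
Reduce mod 105: x ≡ 25
Check: 25 mod 15 = 10 ✓, 25 mod 7 = 4 ✓

x ≡ 25 (mod 105)


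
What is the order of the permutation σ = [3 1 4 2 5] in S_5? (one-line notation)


Cycle decomposition: (1 3 4 2)
Cycle lengths: 4
Order = lcm(4) = 4

ord(σ) = 4


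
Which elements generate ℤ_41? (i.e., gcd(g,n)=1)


g generates ℤ_n iff gcd(g,n) = 1
Prime factors of 41: 41
Generators are g ∈ {1,...,40} not divisible by any of these primes.
Generators: {1, 2, 3, 4, 5, 6, 7, 8, 9, 10, 11, 12, 13, 14, 15, 16, 17, 18, 19, 20, 21, 22, 23, 24, 25, 26, 27, 28, 29, 30, 31, 32, 33, 34, 35, 36, 37, 38, 39, 40}
Number of generators = φ(41) = 40

Generators of ℤ_41 = {1, 2, 3, 4, 5, 6, 7, 8, 9, 10, 11, 12, 13, 14, 15, 16, 17, 18, 19, 20, 21, 22, 23, 24, 25, 26, 27, 28, 29, 30, 31, 32, 33, 34, 35, 36, 37, 38, 39, 40}


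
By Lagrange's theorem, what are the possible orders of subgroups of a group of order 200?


Lagrange's theorem: |H| divides |G|
|G| = 200
Divisors of 200: 1, 2, 4, 5, 8, 10, 20, 25, 40, 50, 100, 200

Possible subgroup orders: {1, 2, 4, 5, 8, 10, 20, 25, 40, 50, 100, 200}


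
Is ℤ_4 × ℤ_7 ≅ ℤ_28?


Comparing ℤ_4 × ℤ_7 and ℤ_28:
gcd(4,7) = 1, so ℤ_4 × ℤ_7 ≅ ℤ_28 (CRT)

Yes, ℤ_4 × ℤ_7 ≅ ℤ_28


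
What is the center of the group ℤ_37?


Z(G) = {g ∈ G | gx = xg for all x ∈ G}
ℤ_37 is abelian, so Z(G) = G

Z(ℤ_37) = ℤ_37


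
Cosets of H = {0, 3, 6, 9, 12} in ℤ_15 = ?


H = {0, 3, 6, 9, 12}, |H| = 5
Number of cosets = |G|/|H| = 15/5 = 3
0 + H = {0, 3, 6, 9, 12}
1 + H = {1, 4, 7, 10, 13}
2 + H = {2, 5, 8, 11, 14}

Cosets: 0+H={0,3,6,9,12}; 1+H={1,4,7,10,13}; 2+H={2,5,8,11,14}


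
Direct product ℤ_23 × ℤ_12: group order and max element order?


|ℤ_23 × ℤ_12| = 23 × 12 = 276
Max element order = lcm(23,12) = 276
Cyclic? Yes (gcd=1)

|ℤ_23×ℤ_12| = 276, max element order = 276


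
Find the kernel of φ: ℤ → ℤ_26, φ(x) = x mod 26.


Kernel = preimage of identity
ker(φ) = {x ∈ ℤ : x ≡ 0 (mod 26)} = 26ℤ = {0, ±26, ±52, ...}

ker(φ) = 26ℤ


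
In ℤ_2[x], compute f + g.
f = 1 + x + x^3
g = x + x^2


Add coefficients mod 2:
x^0: 1 + 0 = 1 (mod 2)
x^1: 1 + 1 = 0 (mod 2)
x^2: 0 + 1 = 1 (mod 2)
x^3: 1 + 0 = 1 (mod 2)
Result: 1 + x^2 + x^3

f + g = 1 + x^2 + x^3


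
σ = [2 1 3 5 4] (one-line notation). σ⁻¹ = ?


To find σ⁻¹, swap domain and range:
σ(1) = 2 → σ⁻¹(2) = 1
σ(2) = 1 → σ⁻¹(1) = 2
σ(3) = 3 → σ⁻¹(3) = 3
σ(4) = 5 → σ⁻¹(5) = 4
σ(5) = 4 → σ⁻¹(4) = 5

σ⁻¹ = [2 1 3 5 4]


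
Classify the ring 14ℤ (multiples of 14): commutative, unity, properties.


14ℤ is a commutative ring under +,× but has no multiplicative identity (1 ∉ 14ℤ); it has no zero divisors, but without unity it is not an integral domain
Commutative: Yes
Integral domain: No
Has unity: No

14ℤ (multiples of 14): Commutative=Yes, Unity=No


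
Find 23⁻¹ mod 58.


Use the extended Euclidean algorithm to write 1 = 23·s + 58·t; then s mod 58 is the inverse.
Euclidean algorithm:
  23 = 0·58 + 23
  58 = 2·23 + 12
  23 = 1·12 + 11
  12 = 1·11 + 1
  11 = 11·1 + 0
gcd(23,58) = 1
Back-substitution gives: 23·(-5) + 58·(2) = 1
So 23⁻¹ ≡ -5 ≡ 53 (mod 58)
Check: 23 × 53 = 1219 ≡ 1 (mod 58) ✓

23⁻¹ ≡ 53 (mod 58)


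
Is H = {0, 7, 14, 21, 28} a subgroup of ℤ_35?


Subgroup test for H = {0, 7, 14, 21, 28} in (ℤ_35, +):
(1) 0 ∈ H? Yes
(2) Closure: for all a,b ∈ H, (a+b) mod 35 ∈ H? Yes
(3) Inverses: for all a ∈ H, -a mod 35 ∈ H? Yes

Yes, H is a subgroup of ℤ_35


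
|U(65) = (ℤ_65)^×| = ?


U(n) is the group of units mod n; |U(n)| = φ(n)
|U(65)| = φ(65) = 48

|U(65) = (ℤ_65)^×| = 48


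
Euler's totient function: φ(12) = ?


φ(n) = count of k ∈ {1,...,n} with gcd(k,n)=1
Coprimes to 12: {1, 5, 7, 11}
Count: 4

φ(12) = 4


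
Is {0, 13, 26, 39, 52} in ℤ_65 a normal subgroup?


H = {0, 13, 26, 39, 52} in ℤ_65
ℤ_65 is abelian; every subgroup of an abelian group is normal

Yes, normal subgroup


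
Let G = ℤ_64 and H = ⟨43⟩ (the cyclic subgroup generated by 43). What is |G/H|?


|⟨43⟩| = n / gcd(43, 64) = 64 / 1 = 64
H is normal (ℤ_64 is abelian).
|G/H| = |G| / |H| = 64 / 64 = 1

|G/H| = 1


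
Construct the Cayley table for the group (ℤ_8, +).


Elements: {0, 1, 2, 3, 4, 5, 6, 7}
Operation: addition mod 8
Entry (a, b) = (a + b) mod 8

Cayley table:
  | 0 | 1 | 2 | 3 | 4 | 5 | 6 | 7
0 | 0 | 1 | 2 | 3 | 4 | 5 | 6 | 7
1 | 1 | 2 | 3 | 4 | 5 | 6 | 7 | 0
2 | 2 | 3 | 4 | 5 | 6 | 7 | 0 | 1
3 | 3 | 4 | 5 | 6 | 7 | 0 | 1 | 2
4 | 4 | 5 | 6 | 7 | 0 | 1 | 2 | 3
5 | 5 | 6 | 7 | 0 | 1 | 2 | 3 | 4
6 | 6 | 7 | 0 | 1 | 2 | 3 | 4 | 5
7 | 7 | 0 | 1 | 2 | 3 | 4 | 5 | 6


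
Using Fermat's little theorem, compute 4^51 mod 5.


Fermat's little theorem: if p is prime and gcd(a,p)=1, then a^(p-1) ≡ 1 (mod p)
p = 5 is prime, gcd(4,5) = 1
Reduce exponent: 51 mod 4 = 3
So 4^51 ≡ 4^3 (mod 5)
4^3 mod 5 = 4

4^51 ≡ 4 (mod 5)


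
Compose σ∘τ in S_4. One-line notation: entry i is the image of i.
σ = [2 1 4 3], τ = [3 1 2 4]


σ∘τ: apply τ first, then σ
1 →τ 3 →σ 4
2 →τ 1 →σ 2
3 →τ 2 →σ 1
4 →τ 4 →σ 3

σ∘τ = [4 2 1 3]


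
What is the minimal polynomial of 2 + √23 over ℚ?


Let α = 2 + √23. Then α - 2 = √23, so (α - 2)² = 23, giving α² - 4α - 19 = 0. Degree 2 and α ∉ ℚ, so this is the minimal polynomial.

Minimal polynomial: x² - 4x - 19


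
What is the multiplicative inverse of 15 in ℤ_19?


Use the extended Euclidean algorithm to write 1 = 15·s + 19·t; then s mod 19 is the inverse.
Euclidean algorithm:
  15 = 0·19 + 15
  19 = 1·15 + 4
  15 = 3·4 + 3
  4 = 1·3 + 1
  3 = 3·1 + 0
gcd(15,19) = 1
Back-substitution gives: 15·(-5) + 19·(4) = 1
So 15⁻¹ ≡ -5 ≡ 14 (mod 19)
Check: 15 × 14 = 210 ≡ 1 (mod 19) ✓

15⁻¹ ≡ 14 (mod 19)


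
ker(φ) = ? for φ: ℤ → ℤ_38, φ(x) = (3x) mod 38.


Kernel = preimage of identity
ker(φ) = {x ∈ ℤ : 3x ≡ 0 (mod 38)}. gcd(3,38) = 1, so 3x ≡ 0 (mod 38) ⟺ x ≡ 0 (mod 38/1 = 38). Hence ker(φ) = 38ℤ

ker(φ) = 38ℤ


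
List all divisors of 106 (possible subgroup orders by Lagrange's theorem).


Lagrange's theorem: |H| divides |G|
|G| = 106
Divisors of 106: 1, 2, 53, 106

Possible subgroup orders: {1, 2, 53, 106}


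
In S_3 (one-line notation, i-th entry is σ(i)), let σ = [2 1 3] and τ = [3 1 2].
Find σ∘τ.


σ∘τ: apply τ first, then σ
1 →τ 3 →σ 3
2 →τ 1 →σ 2
3 →τ 2 →σ 1

σ∘τ = [3 2 1]


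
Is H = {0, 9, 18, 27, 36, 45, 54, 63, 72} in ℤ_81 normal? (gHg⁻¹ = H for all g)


H = {0, 9, 18, 27, 36, 45, 54, 63, 72} in ℤ_81
ℤ_81 is abelian; every subgroup of an abelian group is normal

Yes, normal subgroup


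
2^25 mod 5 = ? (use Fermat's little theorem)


Fermat's little theorem: if p is prime and gcd(a,p)=1, then a^(p-1) ≡ 1 (mod p)
p = 5 is prime, gcd(2,5) = 1
Reduce exponent: 25 mod 4 = 1
So 2^25 ≡ 2^1 (mod 5)
2^1 mod 5 = 2

2^25 ≡ 2 (mod 5)


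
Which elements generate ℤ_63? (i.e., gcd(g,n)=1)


g generates ℤ_n iff gcd(g,n) = 1
Prime factors of 63: 3, 7
Generators are g ∈ {1,...,62} not divisible by any of these primes.
Generators: {1, 2, 4, 5, 8, 10, 11, 13, 16, 17, 19, 20, 22, 23, 25, 26, 29, 31, 32, 34, 37, 38, 40, 41, 43, 44, 46, 47, 50, 52, 53, 55, 58, 59, 61, 62}
Number of generators = φ(63) = 36

Generators of ℤ_63 = {1, 2, 4, 5, 8, 10, 11, 13, 16, 17, 19, 20, 22, 23, 25, 26, 29, 31, 32, 34, 37, 38, 40, 41, 43, 44, 46, 47, 50, 52, 53, 55, 58, 59, 61, 62}


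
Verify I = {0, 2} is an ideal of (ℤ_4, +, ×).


Check ideal conditions for I = {0, 2} in ℤ_4:
(1) I is an additive subgroup? Yes
(2) For r ∈ ℤ_4 and a ∈ I: r·a ∈ I? Yes

Yes, I is an ideal of ℤ_4


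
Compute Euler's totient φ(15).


φ(n) = count of k ∈ {1,...,n} with gcd(k,n)=1
Coprimes to 15: {1, 2, 4, 7, 8, 11, 13, 14}
Count: 8

φ(15) = 8


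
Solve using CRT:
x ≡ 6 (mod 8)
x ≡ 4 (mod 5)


m₁ = 8, m₂ = 5, gcd = 1, so CRT applies. M = m₁·m₂ = 40
Let M₁ = M/m₁ = 5, M₂ = M/m₂ = 8
Find y₁ ≡ M₁⁻¹ (mod m₁): 5⁻¹ ≡ 5 (mod 8)
Find y₂ ≡ M₂⁻¹ (mod m₂): 8⁻¹ ≡ 2 (mod 5)
x = a₁·M₁·y₁ + a₂·M₂·y₂ = 6·5·5 + 4·8·2 = 214
Reduce mod 40: x ≡ 14
Check: 14 mod 8 = 6 ✓, 14 mod 5 = 4 ✓

x ≡ 14 (mod 40)


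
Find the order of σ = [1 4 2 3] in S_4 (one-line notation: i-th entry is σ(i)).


Cycle decomposition: (2 4 3)
Cycle lengths: 3
Order = lcm(3) = 3

ord(σ) = 3


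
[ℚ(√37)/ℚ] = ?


√37 has minimal polynomial x² - 37 (irreducible over ℚ since 37 is squarefree)

[ℚ(√37)/ℚ] = 2


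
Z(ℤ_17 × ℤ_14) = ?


Z(G) = {g ∈ G | gx = xg for all x ∈ G}
Direct product of abelian groups is abelian, so Z(G) = G

Z(ℤ_17 × ℤ_14) = ℤ_17 × ℤ_14


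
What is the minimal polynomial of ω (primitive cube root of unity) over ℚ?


ω satisfies x² + x + 1 = 0 (the cyclotomic polynomial Φ₃)

Minimal polynomial: x² + x + 1


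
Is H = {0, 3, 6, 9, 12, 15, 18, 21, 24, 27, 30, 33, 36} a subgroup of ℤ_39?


Subgroup test for H = {0, 3, 6, 9, 12, 15, 18, 21, 24, 27, 30, 33, 36} in (ℤ_39, +):
(1) 0 ∈ H? Yes
(2) Closure: for all a,b ∈ H, (a+b) mod 39 ∈ H? Yes
(3) Inverses: for all a ∈ H, -a mod 39 ∈ H? Yes

Yes, H is a subgroup of ℤ_39


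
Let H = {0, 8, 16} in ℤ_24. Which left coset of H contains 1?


1 + H = {1 + h (mod 24) : h ∈ H}
1+0=1, 1+8=9, 1+16=17

1 + H = {1, 9, 17}


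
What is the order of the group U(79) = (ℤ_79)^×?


U(n) is the group of units mod n; |U(n)| = φ(n)
|U(79)| = φ(79) = 78

|U(79) = (ℤ_79)^×| = 78


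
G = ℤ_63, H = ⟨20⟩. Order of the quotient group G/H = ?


|⟨20⟩| = n / gcd(20, 63) = 63 / 1 = 63
H is normal (ℤ_63 is abelian).
|G/H| = |G| / |H| = 63 / 63 = 1

|G/H| = 1


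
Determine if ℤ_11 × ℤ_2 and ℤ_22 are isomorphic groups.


Comparing ℤ_11 × ℤ_2 and ℤ_22:
gcd(11,2) = 1, so ℤ_11 × ℤ_2 ≅ ℤ_22 (CRT)

Yes, ℤ_11 × ℤ_2 ≅ ℤ_22


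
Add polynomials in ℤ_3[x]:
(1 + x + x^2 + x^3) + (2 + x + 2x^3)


Add coefficients mod 3:
x^0: 1 + 2 = 0 (mod 3)
x^1: 1 + 1 = 2 (mod 3)
x^2: 1 + 0 = 1 (mod 3)
x^3: 1 + 2 = 0 (mod 3)
Result: 2x + x^2

f + g = 2x + x^2


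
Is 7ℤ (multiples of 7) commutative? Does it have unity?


7ℤ is a commutative ring under +,× but has no multiplicative identity (1 ∉ 7ℤ); it has no zero divisors, but without unity it is not an integral domain
Commutative: Yes
Integral domain: No
Has unity: No

7ℤ (multiples of 7): Commutative=Yes, Unity=No


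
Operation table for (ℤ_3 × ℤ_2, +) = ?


Elements: {(0,0), (0,1), (1,0), (1,1), (2,0), (2,1)}
Operation: componentwise addition mod (3, 2)
Entry (a, b) = ((a₁+b₁) mod 3, (a₂+b₂) mod 2)

Cayley table:
      | (0,0) | (0,1) | (1,0) | (1,1) | (2,0) | (2,1)
(0,0) | (0,0) | (0,1) | (1,0) | (1,1) | (2,0) | (2,1)
(0,1) | (0,1) | (0,0) | (1,1) | (1,0) | (2,1) | (2,0)
(1,0) | (1,0) | (1,1) | (2,0) | (2,1) | (0,0) | (0,1)
(1,1) | (1,1) | (1,0) | (2,1) | (2,0) | (0,1) | (0,0)
(2,0) | (2,0) | (2,1) | (0,0) | (0,1) | (1,0) | (1,1)
(2,1) | (2,1) | (2,0) | (0,1) | (0,0) | (1,1) | (1,0)


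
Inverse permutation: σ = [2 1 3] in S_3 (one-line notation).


To find σ⁻¹, swap domain and range:
σ(1) = 2 → σ⁻¹(2) = 1
σ(2) = 1 → σ⁻¹(1) = 2
σ(3) = 3 → σ⁻¹(3) = 3

σ⁻¹ = [2 1 3]


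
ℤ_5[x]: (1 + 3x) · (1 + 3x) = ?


Expand and collect like terms; reduce coefficients mod 5:
x^0: 1·1 = 1 ≡ 1 (mod 5)
x^1: 1·3 + 3·1 = 6 ≡ 1 (mod 5)
x^2: 3·3 = 9 ≡ 4 (mod 5)
Result: 1 + x + 4x^2

f · g = 1 + x + 4x^2


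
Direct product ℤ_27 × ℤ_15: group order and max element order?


|ℤ_27 × ℤ_15| = 27 × 15 = 405
Max element order = lcm(27,15) = 135
Cyclic? No (gcd=3)

|ℤ_27×ℤ_15| = 405, max element order = 135


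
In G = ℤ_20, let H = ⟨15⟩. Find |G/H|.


|⟨15⟩| = n / gcd(15, 20) = 20 / 5 = 4
H is normal (ℤ_20 is abelian).
|G/H| = |G| / |H| = 20 / 4 = 5

|G/H| = 5


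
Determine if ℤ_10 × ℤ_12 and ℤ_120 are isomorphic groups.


Comparing ℤ_10 × ℤ_12 and ℤ_120:
gcd(10,12) = 2 ≠ 1. Max element order in ℤ_10×ℤ_12 is lcm(10,12) = 60 < 120, so it has no element of order 120

No, ℤ_10 × ℤ_12 ≇ ℤ_120


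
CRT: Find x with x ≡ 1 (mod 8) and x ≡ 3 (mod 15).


m₁ = 8, m₂ = 15, gcd = 1, so CRT applies. M = m₁·m₂ = 120
Let M₁ = M/m₁ = 15, M₂ = M/m₂ = 8
Find y₁ ≡ M₁⁻¹ (mod m₁): 15⁻¹ ≡ 7 (mod 8)
Find y₂ ≡ M₂⁻¹ (mod m₂): 8⁻¹ ≡ 2 (mod 15)
x = a₁·M₁·y₁ + a₂·M₂·y₂ = 1·15·7 + 3·8·2 = 153
Reduce mod 120: x ≡ 33
Check: 33 mod 8 = 1 ✓, 33 mod 15 = 3 ✓

x ≡ 33 (mod 120)


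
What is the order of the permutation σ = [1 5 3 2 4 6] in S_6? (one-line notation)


Cycle decomposition: (2 5 4)
Cycle lengths: 3
Order = lcm(3) = 3

ord(σ) = 3


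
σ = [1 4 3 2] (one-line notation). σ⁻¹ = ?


To find σ⁻¹, swap domain and range:
σ(1) = 1 → σ⁻¹(1) = 1
σ(2) = 4 → σ⁻¹(4) = 2
σ(3) = 3 → σ⁻¹(3) = 3
σ(4) = 2 → σ⁻¹(2) = 4

σ⁻¹ = [1 4 3 2]


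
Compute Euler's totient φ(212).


Factor n: 212 = 2^2 × 53
φ(n) = n · ∏(1 - 1/p) over distinct primes p | n
φ(212) = 212 · (1 - 1/2) · (1 - 1/53) = 104

φ(212) = 104


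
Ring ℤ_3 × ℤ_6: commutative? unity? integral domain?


Direct product ring; commutative with unity (1,1); but (1,0)·(0,1) = (0,0) gives zero divisors, so not an integral domain
Commutative: Yes
Integral domain: No
Has unity: Yes

ℤ_3 × ℤ_6: Commutative=Yes, Unity=Yes


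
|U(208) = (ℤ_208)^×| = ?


U(n) is the group of units mod n; |U(n)| = φ(n)
|U(208)| = φ(208) = 96

|U(208) = (ℤ_208)^×| = 96


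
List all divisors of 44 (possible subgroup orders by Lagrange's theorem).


Lagrange's theorem: |H| divides |G|
|G| = 44
Divisors of 44: 1, 2, 4, 11, 22, 44

Possible subgroup orders: {1, 2, 4, 11, 22, 44}


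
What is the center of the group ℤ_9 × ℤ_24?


Z(G) = {g ∈ G | gx = xg for all x ∈ G}
Direct product of abelian groups is abelian, so Z(G) = G

Z(ℤ_9 × ℤ_24) = ℤ_9 × ℤ_24


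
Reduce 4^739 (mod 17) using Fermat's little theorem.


Fermat's little theorem: if p is prime and gcd(a,p)=1, then a^(p-1) ≡ 1 (mod p)
p = 17 is prime, gcd(4,17) = 1
Reduce exponent: 739 mod 16 = 3
So 4^739 ≡ 4^3 (mod 17)
4^3 mod 17 = 13

4^739 ≡ 13 (mod 17)


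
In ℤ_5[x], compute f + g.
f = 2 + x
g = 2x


Add coefficients mod 5:
x^0: 2 + 0 = 2 (mod 5)
x^1: 1 + 2 = 3 (mod 5)
Result: 2 + 3x

f + g = 2 + 3x


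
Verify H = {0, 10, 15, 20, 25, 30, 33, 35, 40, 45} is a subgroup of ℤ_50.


Subgroup test for H = {0, 10, 15, 20, 25, 30, 33, 35, 40, 45} in (ℤ_50, +):
(1) 0 ∈ H? Yes
(2) Closure: for all a,b ∈ H, (a+b) mod 50 ∈ H? No  [counterexample: 10 + 33 = 43 ∉ H]
(3) Inverses: for all a ∈ H, -a mod 50 ∈ H? No

No, H is not a subgroup of ℤ_50


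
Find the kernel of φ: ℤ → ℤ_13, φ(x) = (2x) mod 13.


Kernel = preimage of identity
ker(φ) = {x ∈ ℤ : 2x ≡ 0 (mod 13)}. gcd(2,13) = 1, so 2x ≡ 0 (mod 13) ⟺ x ≡ 0 (mod 13/1 = 13). Hence ker(φ) = 13ℤ

ker(φ) = 13ℤ


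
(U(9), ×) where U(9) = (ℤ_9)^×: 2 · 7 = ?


Operation: multiplication mod 9
2 · 7 = (a × b) mod 9 with a = 2, b = 7

2 · 7 = 5


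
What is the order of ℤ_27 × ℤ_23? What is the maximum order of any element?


|ℤ_27 × ℤ_23| = 27 × 23 = 621
Max element order = lcm(27,23) = 621
Cyclic? Yes (gcd=1)

|ℤ_27×ℤ_23| = 621, max element order = 621


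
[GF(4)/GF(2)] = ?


GF(4) = GF(2^2), so the extension degree is 2

[GF(4)/GF(2)] = 2


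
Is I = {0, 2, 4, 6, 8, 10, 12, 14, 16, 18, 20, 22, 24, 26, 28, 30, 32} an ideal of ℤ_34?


Check ideal conditions for I = {0, 2, 4, 6, 8, 10, 12, 14, 16, 18, 20, 22, 24, 26, 28, 30, 32} in ℤ_34:
(1) I is an additive subgroup? Yes
(2) For r ∈ ℤ_34 and a ∈ I: r·a ∈ I? Yes

Yes, I is an ideal of ℤ_34


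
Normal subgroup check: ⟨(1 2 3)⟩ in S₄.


H = ⟨(1 2 3)⟩ in S₄
(1 4)(1 2 3)(1 4)⁻¹ = (4 2 3) ∉ ⟨(1 2 3)⟩

No, not a normal subgroup


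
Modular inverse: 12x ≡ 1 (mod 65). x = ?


Use the extended Euclidean algorithm to write 1 = 12·s + 65·t; then s mod 65 is the inverse.
Euclidean algorithm:
  12 = 0·65 + 12
  65 = 5·12 + 5
  12 = 2·5 + 2
  5 = 2·2 + 1
  2 = 2·1 + 0
gcd(12,65) = 1
Back-substitution gives: 12·(-27) + 65·(5) = 1
So 12⁻¹ ≡ -27 ≡ 38 (mod 65)
Check: 12 × 38 = 456 ≡ 1 (mod 65) ✓

12⁻¹ ≡ 38 (mod 65)
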